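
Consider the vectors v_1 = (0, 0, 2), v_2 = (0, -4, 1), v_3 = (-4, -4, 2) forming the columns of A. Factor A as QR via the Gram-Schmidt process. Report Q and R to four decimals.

Q = [[0.0000, 0.0000, -1.0000], [0.0000, -1.0000, 0.0000], [1.0000, 0.0000, 0.0000]], R = [[2.0000, 1.0000, 2.0000], [0.0000, 4.0000, 4.0000], [0.0000, 0.0000, 4.0000]]

v_1 = (0, 0, 2); ‖v_1‖ = 2.0000, so e_1 = (0.0000, 0.0000, 1.0000).
e_1·v_2 = 0.0000·0 + 0.0000·(-4) + 1.0000·1 = 1.0000.
u_2 = v_2 − 1.0000·e_1 = (0.0000, -4.0000, 0.0000).
‖u_2‖ = 4.0000, so e_2 = (0.0000, -1.0000, 0.0000).
e_1·v_3 = 0.0000·(-4) + 0.0000·(-4) + 1.0000·2 = 2.0000; e_2·v_3 = 0.0000·(-4) + (-1.0000)·(-4) + 0.0000·2 = 4.0000.
u_3 = v_3 − 2.0000·e_1 − 4.0000·e_2 = (-4.0000, 0.0000, 0.0000).
‖u_3‖ = 4.0000, so e_3 = (-1.0000, 0.0000, 0.0000).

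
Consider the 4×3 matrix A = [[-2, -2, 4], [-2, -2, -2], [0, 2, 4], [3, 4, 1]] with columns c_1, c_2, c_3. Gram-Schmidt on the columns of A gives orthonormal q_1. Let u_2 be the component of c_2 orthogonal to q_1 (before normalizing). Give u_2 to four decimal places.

u_2 = (0.3529, 0.3529, 2.0000, 0.4706)

c_1 = (-2, -2, 0, 3); ‖c_1‖ = 4.1231, so q_1 = (-0.4851, -0.4851, 0.0000, 0.7276).
q_1·c_2 = (-0.4851)·(-2) + (-0.4851)·(-2) + 0.0000·2 + 0.7276·4 = 4.8507.
u_2 = c_2 − 4.8507·q_1 = (0.3529, 0.3529, 2.0000, 0.4706).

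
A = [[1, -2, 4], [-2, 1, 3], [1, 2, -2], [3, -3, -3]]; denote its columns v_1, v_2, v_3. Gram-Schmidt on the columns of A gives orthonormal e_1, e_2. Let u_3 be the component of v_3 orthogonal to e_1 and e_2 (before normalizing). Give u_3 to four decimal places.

u_3 = (3.6510, 0.8188, 1.4899, -1.1678)

v_1 = (1, -2, 1, 3); ‖v_1‖ = 3.8730, so e_1 = (0.2582, -0.5164, 0.2582, 0.7746).
e_1·v_2 = 0.2582·(-2) + (-0.5164)·1 + 0.2582·2 + 0.7746·(-3) = -2.8402.
u_2 = v_2 + 2.8402·e_1 = (-1.2667, -0.4667, 2.7333, -0.8000).
‖u_2‖ = 3.1517, so e_2 = (-0.4019, -0.1481, 0.8673, -0.2538).
e_1·v_3 = 0.2582·4 + (-0.5164)·3 + 0.2582·(-2) + 0.7746·(-3) = -3.3566; e_2·v_3 = (-0.4019)·4 + (-0.1481)·3 + 0.8673·(-2) + (-0.2538)·(-3) = -3.0248.
u_3 = v_3 + 3.3566·e_1 + 3.0248·e_2 = (3.6510, 0.8188, 1.4899, -1.1678).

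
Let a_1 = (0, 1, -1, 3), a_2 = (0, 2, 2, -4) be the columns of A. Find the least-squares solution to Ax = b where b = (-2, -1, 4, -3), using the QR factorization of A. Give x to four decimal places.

a_1 = (0, 1, -1, 3); ‖a_1‖ = 3.3166, so e_1 = (0.0000, 0.3015, -0.3015, 0.9045).
e_1·a_2 = 0.0000·0 + 0.3015·2 + (-0.3015)·2 + 0.9045·(-4) = -3.6181.
u_2 = a_2 + 3.6181·e_1 = (0.0000, 3.0909, 0.9091, -0.7273).
‖u_2‖ = 3.3029, so e_2 = (0.0000, 0.9358, 0.2752, -0.2202).
Qᵀb = (-4.2212, 0.8257).
Back-substitute: x_2 = 0.8257/3.3029 = 0.2500.
x_1 = (-4.2212 + 3.6181·0.2500)/3.3166 = -1.0000.

x = (-1.0000, 0.2500)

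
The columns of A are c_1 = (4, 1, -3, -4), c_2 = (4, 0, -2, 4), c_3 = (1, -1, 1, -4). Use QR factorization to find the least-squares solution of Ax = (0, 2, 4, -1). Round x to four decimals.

c_1 = (4, 1, -3, -4); ‖c_1‖ = 6.4807, so q_1 = (0.6172, 0.1543, -0.4629, -0.6172).
q_1·c_2 = 0.6172·4 + 0.1543·0 + (-0.4629)·(-2) + (-0.6172)·4 = 0.9258.
u_2 = c_2 − 0.9258·q_1 = (3.4286, -0.1429, -1.5714, 4.5714).
‖u_2‖ = 5.9281, so q_2 = (0.5784, -0.0241, -0.2651, 0.7711).
q_1·c_3 = 0.6172·1 + 0.1543·(-1) + (-0.4629)·1 + (-0.6172)·(-4) = 2.4689; q_2·c_3 = 0.5784·1 + (-0.0241)·(-1) + (-0.2651)·1 + 0.7711·(-4) = -2.7472.
u_3 = c_3 − 2.4689·q_1 + 2.7472·q_2 = (1.0650, -1.4472, 1.4146, -0.3577).
‖u_3‖ = 2.3147, so q_3 = (0.4601, -0.6252, 0.6112, -0.1545).
Qᵀb = (-0.9258, -1.8797, 1.3488).
Back-substitute: x_3 = 1.3488/2.3147 = 0.5827.
x_2 = (-1.8797 + 2.7472·0.5827)/5.9281 = -0.0470.
x_1 = (-0.9258 − 0.9258·(-0.0470) − 2.4689·0.5827)/6.4807 = -0.3581.

x = (-0.3581, -0.0470, 0.5827)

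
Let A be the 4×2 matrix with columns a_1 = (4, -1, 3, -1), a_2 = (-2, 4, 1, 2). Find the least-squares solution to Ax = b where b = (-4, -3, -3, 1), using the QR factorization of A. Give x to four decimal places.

x = (-1.1372, -0.7004)

e_1 = a_1/‖a_1‖ = (4, -1, 3, -1)/5.1962 = (0.7698, -0.1925, 0.5774, -0.1925).
r_{12} = e_1·a_2 = -2.1170.
u_2 = a_2 + 2.1170·e_1 = (-0.3704, 3.5926, 2.2222, 1.5926).
‖u_2‖ = 4.5297, so e_2 = (-0.0818, 0.7931, 0.4906, 0.3516).
Qᵀb = (-4.4264, -3.1725).
Back-substitute: x_2 = -3.1725/4.5297 = -0.7004.
x_1 = (-4.4264 + 2.1170·(-0.7004))/5.1962 = -1.1372.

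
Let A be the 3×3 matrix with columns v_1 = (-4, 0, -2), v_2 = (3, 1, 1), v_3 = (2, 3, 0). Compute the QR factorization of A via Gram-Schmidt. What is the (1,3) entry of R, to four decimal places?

r_{13} = -1.7889

e_1 = v_1/‖v_1‖ = (-4, 0, -2)/4.4721 = (-0.8944, 0.0000, -0.4472).
r_{13} = e_1·v_3 = -1.7889.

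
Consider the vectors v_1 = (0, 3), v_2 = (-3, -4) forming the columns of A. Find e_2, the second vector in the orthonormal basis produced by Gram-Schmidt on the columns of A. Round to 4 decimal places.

e_2 = (-1.0000, 0.0000)

v_1 = (0, 3); ‖v_1‖ = 3.0000, so e_1 = (0.0000, 1.0000).
e_1·v_2 = 0.0000·(-3) + 1.0000·(-4) = -4.0000.
u_2 = v_2 + 4.0000·e_1 = (-3.0000, 0.0000).
‖u_2‖ = 3.0000, so e_2 = (-1.0000, 0.0000).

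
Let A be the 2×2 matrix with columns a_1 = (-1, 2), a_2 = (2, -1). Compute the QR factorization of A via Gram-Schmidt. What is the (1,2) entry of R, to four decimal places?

a_1 = (-1, 2); ‖a_1‖ = 2.2361, so e_1 = (-0.4472, 0.8944).
r_{12} = e_1·a_2 = -1.7889.

r_{12} = -1.7889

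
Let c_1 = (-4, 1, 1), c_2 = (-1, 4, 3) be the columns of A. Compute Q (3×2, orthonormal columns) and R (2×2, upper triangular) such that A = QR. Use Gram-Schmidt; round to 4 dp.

Q = [[-0.9428, 0.3290], [0.2357, 0.7718], [0.2357, 0.5441]], R = [[4.2426, 2.5927], [0.0000, 4.3906]]

q_1 = c_1/‖c_1‖ = (-4, 1, 1)/4.2426 = (-0.9428, 0.2357, 0.2357).
r_{12} = q_1·c_2 = 2.5927.
u_2 = c_2 − 2.5927·q_1 = (1.4444, 3.3889, 2.3889).
‖u_2‖ = 4.3906, so q_2 = (0.3290, 0.7718, 0.5441).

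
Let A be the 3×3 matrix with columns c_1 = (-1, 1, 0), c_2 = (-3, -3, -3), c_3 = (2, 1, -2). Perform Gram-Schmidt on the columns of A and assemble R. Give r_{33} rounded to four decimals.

r_{33} = 2.8577

c_1 = (-1, 1, 0); ‖c_1‖ = 1.4142, so q_1 = (-0.7071, 0.7071, 0.0000).
q_1·c_2 = (-0.7071)·(-3) + 0.7071·(-3) + 0.0000·(-3) = 0.0000.
u_2 = c_2 + 0.0000·q_1 = (-3.0000, -3.0000, -3.0000).
‖u_2‖ = 5.1962, so q_2 = (-0.5774, -0.5774, -0.5774).
q_1·c_3 = (-0.7071)·2 + 0.7071·1 + 0.0000·(-2) = -0.7071; q_2·c_3 = (-0.5774)·2 + (-0.5774)·1 + (-0.5774)·(-2) = -0.5774.
u_3 = c_3 + 0.7071·q_1 + 0.5774·q_2 = (1.1667, 1.1667, -2.3333).
r_{33} = ‖u_3‖ = 2.8577.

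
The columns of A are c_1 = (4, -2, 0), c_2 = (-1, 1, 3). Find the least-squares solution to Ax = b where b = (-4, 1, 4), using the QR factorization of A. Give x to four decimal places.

c_1 = (4, -2, 0); ‖c_1‖ = 4.4721, so e_1 = (0.8944, -0.4472, 0.0000).
e_1·c_2 = 0.8944·(-1) + (-0.4472)·1 + 0.0000·3 = -1.3416.
u_2 = c_2 + 1.3416·e_1 = (0.2000, 0.4000, 3.0000).
‖u_2‖ = 3.0332, so e_2 = (0.0659, 0.1319, 0.9891).
Qᵀb = (-4.0249, 3.8244).
Back-substitute: x_2 = 3.8244/3.0332 = 1.2609.
x_1 = (-4.0249 + 1.3416·1.2609)/4.4721 = -0.5217.

x = (-0.5217, 1.2609)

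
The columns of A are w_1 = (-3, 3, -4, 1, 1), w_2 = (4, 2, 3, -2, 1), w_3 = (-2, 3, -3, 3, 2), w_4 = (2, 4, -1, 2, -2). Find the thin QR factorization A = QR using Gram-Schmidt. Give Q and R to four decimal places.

w_1 = (-3, 3, -4, 1, 1); ‖w_1‖ = 6.0000, so e_1 = (-0.5000, 0.5000, -0.6667, 0.1667, 0.1667).
e_1·w_2 = (-0.5000)·4 + 0.5000·2 + (-0.6667)·3 + 0.1667·(-2) + 0.1667·1 = -3.1667.
u_2 = w_2 + 3.1667·e_1 = (2.4167, 3.5833, 0.8889, -1.4722, 1.5278).
‖u_2‖ = 4.8961, so e_2 = (0.4936, 0.7319, 0.1815, -0.3007, 0.3120).
e_1·w_3 = (-0.5000)·(-2) + 0.5000·3 + (-0.6667)·(-3) + 0.1667·3 + 0.1667·2 = 5.3333; e_2·w_3 = 0.4936·(-2) + 0.7319·3 + 0.1815·(-3) + (-0.3007)·3 + 0.3120·2 = 0.3858.
u_3 = w_3 − 5.3333·e_1 − 0.3858·e_2 = (0.4762, 0.0510, 0.4855, 2.2271, 0.9907).
‖u_3‖ = 2.5312, so e_3 = (0.1882, 0.0201, 0.1918, 0.8799, 0.3914).
e_1·w_4 = (-0.5000)·2 + 0.5000·4 + (-0.6667)·(-1) + 0.1667·2 + 0.1667·(-2) = 1.6667; e_2·w_4 = 0.4936·2 + 0.7319·4 + 0.1815·(-1) + (-0.3007)·2 + 0.3120·(-2) = 2.5076; e_3·w_4 = 0.1882·2 + 0.0201·4 + 0.1918·(-1) + 0.8799·2 + 0.3914·(-2) = 1.2420.
u_4 = w_4 − 1.6667·e_1 − 2.5076·e_2 − 1.2420·e_3 = (1.3619, 1.3064, -0.5824, 1.3834, -3.5464).
‖u_4‖ = 4.2885, so e_4 = (0.3176, 0.3046, -0.1358, 0.3226, -0.8270).

Q = [[-0.5000, 0.4936, 0.1882, 0.3176], [0.5000, 0.7319, 0.0201, 0.3046], [-0.6667, 0.1815, 0.1918, -0.1358], [0.1667, -0.3007, 0.8799, 0.3226], [0.1667, 0.3120, 0.3914, -0.8270]], R = [[6.0000, -3.1667, 5.3333, 1.6667], [0.0000, 4.8961, 0.3858, 2.5076], [0.0000, 0.0000, 2.5312, 1.2420], [0.0000, 0.0000, 0.0000, 4.2885]]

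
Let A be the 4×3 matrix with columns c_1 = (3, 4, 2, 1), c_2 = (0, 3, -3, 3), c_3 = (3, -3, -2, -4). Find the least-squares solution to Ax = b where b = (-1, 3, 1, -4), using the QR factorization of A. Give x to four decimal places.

c_1 = (3, 4, 2, 1); ‖c_1‖ = 5.4772, so q_1 = (0.5477, 0.7303, 0.3651, 0.1826).
q_1·c_2 = 0.5477·0 + 0.7303·3 + 0.3651·(-3) + 0.1826·3 = 1.6432.
u_2 = c_2 − 1.6432·q_1 = (-0.9000, 1.8000, -3.6000, 2.7000).
‖u_2‖ = 4.9295, so q_2 = (-0.1826, 0.3651, -0.7303, 0.5477).
q_1·c_3 = 0.5477·3 + 0.7303·(-3) + 0.3651·(-2) + 0.1826·(-4) = -2.0083; q_2·c_3 = (-0.1826)·3 + 0.3651·(-3) + (-0.7303)·(-2) + 0.5477·(-4) = -2.3735.
u_3 = c_3 + 2.0083·q_1 + 2.3735·q_2 = (3.6667, -0.6667, -3.0000, -2.3333).
‖u_3‖ = 5.3229, so q_3 = (0.6888, -0.1252, -0.5636, -0.4384).
Qᵀb = (1.2780, -1.6432, 0.1252).
Back-substitute: x_3 = 0.1252/5.3229 = 0.0235.
x_2 = (-1.6432 + 2.3735·0.0235)/4.9295 = -0.3220.
x_1 = (1.2780 − 1.6432·(-0.3220) + 2.0083·0.0235)/5.4772 = 0.3386.

x = (0.3386, -0.3220, 0.0235)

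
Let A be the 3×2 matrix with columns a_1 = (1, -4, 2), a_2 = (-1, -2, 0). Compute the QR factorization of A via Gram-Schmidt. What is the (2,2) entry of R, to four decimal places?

r_{22} = 1.6330

a_1 = (1, -4, 2); ‖a_1‖ = 4.5826, so e_1 = (0.2182, -0.8729, 0.4364).
e_1·a_2 = 0.2182·(-1) + (-0.8729)·(-2) + 0.4364·0 = 1.5275.
u_2 = a_2 − 1.5275·e_1 = (-1.3333, -0.6667, -0.6667).
r_{22} = ‖u_2‖ = 1.6330.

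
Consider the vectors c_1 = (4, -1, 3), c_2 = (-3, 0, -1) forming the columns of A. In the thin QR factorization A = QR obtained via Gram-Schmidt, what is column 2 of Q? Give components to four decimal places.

c_1 = (4, -1, 3); ‖c_1‖ = 5.0990, so e_1 = (0.7845, -0.1961, 0.5883).
e_1·c_2 = 0.7845·(-3) + (-0.1961)·0 + 0.5883·(-1) = -2.9417.
u_2 = c_2 + 2.9417·e_1 = (-0.6923, -0.5769, 0.7308).
‖u_2‖ = 1.1602, so e_2 = (-0.5967, -0.4972, 0.6298).

e_2 = (-0.5967, -0.4972, 0.6298)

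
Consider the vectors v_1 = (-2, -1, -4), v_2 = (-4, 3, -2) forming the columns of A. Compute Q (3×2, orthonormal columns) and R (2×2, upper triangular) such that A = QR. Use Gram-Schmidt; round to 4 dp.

v_1 = (-2, -1, -4); ‖v_1‖ = 4.5826, so e_1 = (-0.4364, -0.2182, -0.8729).
e_1·v_2 = (-0.4364)·(-4) + (-0.2182)·3 + (-0.8729)·(-2) = 2.8368.
u_2 = v_2 − 2.8368·e_1 = (-2.7619, 3.6190, 0.4762).
‖u_2‖ = 4.5774, so e_2 = (-0.6034, 0.7906, 0.1040).

Q = [[-0.4364, -0.6034], [-0.2182, 0.7906], [-0.8729, 0.1040]], R = [[4.5826, 2.8368], [0.0000, 4.5774]]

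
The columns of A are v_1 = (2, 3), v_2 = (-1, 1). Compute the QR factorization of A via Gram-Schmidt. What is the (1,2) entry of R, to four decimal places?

v_1 = (2, 3); ‖v_1‖ = 3.6056, so e_1 = (0.5547, 0.8321).
r_{12} = e_1·v_2 = 0.2774.

r_{12} = 0.2774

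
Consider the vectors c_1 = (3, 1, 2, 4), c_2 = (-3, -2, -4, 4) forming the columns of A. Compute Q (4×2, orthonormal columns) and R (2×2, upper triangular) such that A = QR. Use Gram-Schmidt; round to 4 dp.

c_1 = (3, 1, 2, 4); ‖c_1‖ = 5.4772, so q_1 = (0.5477, 0.1826, 0.3651, 0.7303).
q_1·c_2 = 0.5477·(-3) + 0.1826·(-2) + 0.3651·(-4) + 0.7303·4 = -0.5477.
u_2 = c_2 + 0.5477·q_1 = (-2.7000, -1.9000, -3.8000, 4.4000).
‖u_2‖ = 6.6858, so q_2 = (-0.4038, -0.2842, -0.5684, 0.6581).

Q = [[0.5477, -0.4038], [0.1826, -0.2842], [0.3651, -0.5684], [0.7303, 0.6581]], R = [[5.4772, -0.5477], [0.0000, 6.6858]]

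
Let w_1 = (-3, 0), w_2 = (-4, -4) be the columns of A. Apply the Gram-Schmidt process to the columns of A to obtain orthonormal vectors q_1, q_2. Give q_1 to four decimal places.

q_1 = (-1.0000, 0.0000)

q_1 = w_1/‖w_1‖ = (-3, 0)/3.0000 = (-1.0000, 0.0000).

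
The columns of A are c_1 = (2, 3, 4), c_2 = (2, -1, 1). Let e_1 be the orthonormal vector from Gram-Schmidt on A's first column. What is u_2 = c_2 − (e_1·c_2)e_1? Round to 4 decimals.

e_1 = c_1/‖c_1‖ = (2, 3, 4)/5.3852 = (0.3714, 0.5571, 0.7428).
r_{12} = e_1·c_2 = 0.9285.
u_2 = c_2 − 0.9285·e_1 = (1.6552, -1.5172, 0.3103).

u_2 = (1.6552, -1.5172, 0.3103)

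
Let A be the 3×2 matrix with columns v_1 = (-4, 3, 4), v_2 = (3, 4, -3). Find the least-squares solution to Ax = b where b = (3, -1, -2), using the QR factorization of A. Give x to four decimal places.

v_1 = (-4, 3, 4); ‖v_1‖ = 6.4031, so q_1 = (-0.6247, 0.4685, 0.6247).
q_1·v_2 = (-0.6247)·3 + 0.4685·4 + 0.6247·(-3) = -1.8741.
u_2 = v_2 + 1.8741·q_1 = (1.8293, 4.8780, -1.8293).
‖u_2‖ = 5.5216, so q_2 = (0.3313, 0.8835, -0.3313).
Qᵀb = (-3.5920, 0.7730).
Back-substitute: x_2 = 0.7730/5.5216 = 0.1400.
x_1 = (-3.5920 + 1.8741·0.1400)/6.4031 = -0.5200.

x = (-0.5200, 0.1400)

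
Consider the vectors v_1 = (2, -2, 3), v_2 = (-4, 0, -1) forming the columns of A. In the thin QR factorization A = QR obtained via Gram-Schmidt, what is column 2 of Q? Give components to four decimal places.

v_1 = (2, -2, 3); ‖v_1‖ = 4.1231, so e_1 = (0.4851, -0.4851, 0.7276).
e_1·v_2 = 0.4851·(-4) + (-0.4851)·0 + 0.7276·(-1) = -2.6679.
u_2 = v_2 + 2.6679·e_1 = (-2.7059, -1.2941, 0.9412).
‖u_2‖ = 3.1436, so e_2 = (-0.8608, -0.4117, 0.2994).

e_2 = (-0.8608, -0.4117, 0.2994)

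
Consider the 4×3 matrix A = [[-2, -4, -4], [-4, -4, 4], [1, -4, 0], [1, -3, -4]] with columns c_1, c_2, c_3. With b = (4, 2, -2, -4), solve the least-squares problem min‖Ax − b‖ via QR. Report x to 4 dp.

c_1 = (-2, -4, 1, 1); ‖c_1‖ = 4.6904, so e_1 = (-0.4264, -0.8528, 0.2132, 0.2132).
e_1·c_2 = (-0.4264)·(-4) + (-0.8528)·(-4) + 0.2132·(-4) + 0.2132·(-3) = 3.6244.
u_2 = c_2 − 3.6244·e_1 = (-2.4545, -0.9091, -4.7727, -3.7727).
‖u_2‖ = 6.6230, so e_2 = (-0.3706, -0.1373, -0.7206, -0.5696).
e_1·c_3 = (-0.4264)·(-4) + (-0.8528)·4 + 0.2132·0 + 0.2132·(-4) = -2.5584; e_2·c_3 = (-0.3706)·(-4) + (-0.1373)·4 + (-0.7206)·0 + (-0.5696)·(-4) = 3.2120.
u_3 = c_3 + 2.5584·e_1 − 3.2120·e_2 = (-3.9005, 2.2591, 2.8601, -1.6249).
‖u_3‖ = 5.5801, so e_3 = (-0.6990, 0.4048, 0.5126, -0.2912).
Qᵀb = (-4.6904, 1.9629, -1.8467).
Back-substitute: x_3 = -1.8467/5.5801 = -0.3309.
x_2 = (1.9629 − 3.2120·(-0.3309))/6.6230 = 0.4569.
x_1 = (-4.6904 − 3.6244·0.4569 + 2.5584·(-0.3309))/4.6904 = -1.5335.

x = (-1.5335, 0.4569, -0.3309)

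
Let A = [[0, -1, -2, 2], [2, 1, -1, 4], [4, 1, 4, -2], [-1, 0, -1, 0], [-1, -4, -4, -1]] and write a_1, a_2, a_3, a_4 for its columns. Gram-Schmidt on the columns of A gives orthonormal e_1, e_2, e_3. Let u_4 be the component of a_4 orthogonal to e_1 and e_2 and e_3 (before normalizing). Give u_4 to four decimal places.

e_1 = a_1/‖a_1‖ = (0, 2, 4, -1, -1)/4.6904 = (0.0000, 0.4264, 0.8528, -0.2132, -0.2132).
r_{12} = e_1·a_2 = 2.1320.
u_2 = a_2 − 2.1320·e_1 = (-1.0000, 0.0909, -0.8182, 0.4545, -3.5455).
‖u_2‖ = 3.8019, so e_2 = (-0.2630, 0.0239, -0.2152, 0.1196, -0.9325).
r_{13} = e_1·a_3 = 4.0508; r_{23} = e_2·a_3 = 3.2520.
u_3 = a_3 − 4.0508·e_1 − 3.2520·e_2 = (-1.1447, -2.8050, 1.2453, -0.5252, -0.1038).
‖u_3‖ = 3.3190, so e_3 = (-0.3449, -0.8451, 0.3752, -0.1582, -0.0313).
r_{14} = e_1·a_4 = 0.2132; r_{24} = e_2·a_4 = 0.9325; r_{34} = e_3·a_4 = -4.7895.
u_4 = a_4 − 0.2132·e_1 − 0.9325·e_2 + 4.7895·e_3 = (0.5935, -0.1610, -0.1841, -0.8239, -0.2347).

u_4 = (0.5935, -0.1610, -0.1841, -0.8239, -0.2347)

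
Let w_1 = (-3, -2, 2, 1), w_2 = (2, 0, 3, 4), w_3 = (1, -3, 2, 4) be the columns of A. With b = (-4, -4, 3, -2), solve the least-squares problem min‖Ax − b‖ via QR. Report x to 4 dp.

e_1 = w_1/‖w_1‖ = (-3, -2, 2, 1)/4.2426 = (-0.7071, -0.4714, 0.4714, 0.2357).
r_{12} = e_1·w_2 = 0.9428.
u_2 = w_2 − 0.9428·e_1 = (2.6667, 0.4444, 2.5556, 3.7778).
‖u_2‖ = 5.3020, so e_2 = (0.5030, 0.0838, 0.4820, 0.7125).
r_{13} = e_1·w_3 = 2.5927; r_{23} = e_2·w_3 = 4.0656.
u_3 = w_3 − 2.5927·e_1 − 4.0656·e_2 = (0.7885, -2.1186, -1.1818, 0.4921).
‖u_3‖ = 2.5979, so e_3 = (0.3035, -0.8155, -0.4549, 0.1894).
Qᵀb = (5.6569, -2.3262, 0.3043).
Back-substitute: x_3 = 0.3043/2.5979 = 0.1171.
x_2 = (-2.3262 − 4.0656·0.1171)/5.3020 = -0.5286.
x_1 = (5.6569 − 0.9428·(-0.5286) − 2.5927·0.1171)/4.2426 = 1.3792.

x = (1.3792, -0.5286, 0.1171)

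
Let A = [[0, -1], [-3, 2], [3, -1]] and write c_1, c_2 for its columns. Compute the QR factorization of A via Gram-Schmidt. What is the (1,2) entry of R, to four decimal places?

r_{12} = -2.1213

c_1 = (0, -3, 3); ‖c_1‖ = 4.2426, so e_1 = (0.0000, -0.7071, 0.7071).
r_{12} = e_1·c_2 = -2.1213.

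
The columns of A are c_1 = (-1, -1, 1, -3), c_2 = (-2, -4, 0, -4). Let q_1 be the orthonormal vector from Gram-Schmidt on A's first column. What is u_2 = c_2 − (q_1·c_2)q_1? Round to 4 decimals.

c_1 = (-1, -1, 1, -3); ‖c_1‖ = 3.4641, so q_1 = (-0.2887, -0.2887, 0.2887, -0.8660).
q_1·c_2 = (-0.2887)·(-2) + (-0.2887)·(-4) + 0.2887·0 + (-0.8660)·(-4) = 5.1962.
u_2 = c_2 − 5.1962·q_1 = (-0.5000, -2.5000, -1.5000, 0.5000).

u_2 = (-0.5000, -2.5000, -1.5000, 0.5000)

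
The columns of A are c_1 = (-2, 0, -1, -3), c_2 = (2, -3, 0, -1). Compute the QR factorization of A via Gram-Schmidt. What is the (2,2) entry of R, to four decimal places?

r_{22} = 3.7321

c_1 = (-2, 0, -1, -3); ‖c_1‖ = 3.7417, so q_1 = (-0.5345, 0.0000, -0.2673, -0.8018).
q_1·c_2 = (-0.5345)·2 + 0.0000·(-3) + (-0.2673)·0 + (-0.8018)·(-1) = -0.2673.
u_2 = c_2 + 0.2673·q_1 = (1.8571, -3.0000, -0.0714, -1.2143).
r_{22} = ‖u_2‖ = 3.7321.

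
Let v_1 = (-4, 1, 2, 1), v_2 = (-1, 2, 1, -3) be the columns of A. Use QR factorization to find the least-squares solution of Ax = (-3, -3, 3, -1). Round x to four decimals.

v_1 = (-4, 1, 2, 1); ‖v_1‖ = 4.6904, so q_1 = (-0.8528, 0.2132, 0.4264, 0.2132).
q_1·v_2 = (-0.8528)·(-1) + 0.2132·2 + 0.4264·1 + 0.2132·(-3) = 1.0660.
u_2 = v_2 − 1.0660·q_1 = (-0.0909, 1.7727, 0.5455, -3.2273).
‖u_2‖ = 3.7234, so q_2 = (-0.0244, 0.4761, 0.1465, -0.8668).
Qᵀb = (2.9848, -0.0488).
Back-substitute: x_2 = -0.0488/3.7234 = -0.0131.
x_1 = (2.9848 − 1.0660·(-0.0131))/4.6904 = 0.6393.

x = (0.6393, -0.0131)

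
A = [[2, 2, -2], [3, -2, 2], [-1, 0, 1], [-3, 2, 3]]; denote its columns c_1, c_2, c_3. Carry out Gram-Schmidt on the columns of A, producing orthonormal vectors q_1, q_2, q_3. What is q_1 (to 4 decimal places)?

c_1 = (2, 3, -1, -3); ‖c_1‖ = 4.7958, so q_1 = (0.4170, 0.6255, -0.2085, -0.6255).

q_1 = (0.4170, 0.6255, -0.2085, -0.6255)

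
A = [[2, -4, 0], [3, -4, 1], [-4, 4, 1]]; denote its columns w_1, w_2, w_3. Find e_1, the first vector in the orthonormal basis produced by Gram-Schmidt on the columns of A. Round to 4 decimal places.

e_1 = (0.3714, 0.5571, -0.7428)

e_1 = w_1/‖w_1‖ = (2, 3, -4)/5.3852 = (0.3714, 0.5571, -0.7428).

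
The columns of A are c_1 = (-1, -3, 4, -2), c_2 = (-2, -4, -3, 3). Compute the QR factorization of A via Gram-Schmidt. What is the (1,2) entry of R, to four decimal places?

e_1 = c_1/‖c_1‖ = (-1, -3, 4, -2)/5.4772 = (-0.1826, -0.5477, 0.7303, -0.3651).
r_{12} = e_1·c_2 = -0.7303.

r_{12} = -0.7303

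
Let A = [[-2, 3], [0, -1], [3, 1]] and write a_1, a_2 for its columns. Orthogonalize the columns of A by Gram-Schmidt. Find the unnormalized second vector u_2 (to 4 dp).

u_2 = (2.5385, -1.0000, 1.6923)

a_1 = (-2, 0, 3); ‖a_1‖ = 3.6056, so e_1 = (-0.5547, 0.0000, 0.8321).
e_1·a_2 = (-0.5547)·3 + 0.0000·(-1) + 0.8321·1 = -0.8321.
u_2 = a_2 + 0.8321·e_1 = (2.5385, -1.0000, 1.6923).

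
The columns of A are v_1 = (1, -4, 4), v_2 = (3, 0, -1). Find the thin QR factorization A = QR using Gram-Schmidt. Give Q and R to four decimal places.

Q = [[0.1741, 0.9597], [-0.6963, -0.0384], [0.6963, -0.2783]], R = [[5.7446, -0.1741], [0.0000, 3.1575]]

v_1 = (1, -4, 4); ‖v_1‖ = 5.7446, so e_1 = (0.1741, -0.6963, 0.6963).
e_1·v_2 = 0.1741·3 + (-0.6963)·0 + 0.6963·(-1) = -0.1741.
u_2 = v_2 + 0.1741·e_1 = (3.0303, -0.1212, -0.8788).
‖u_2‖ = 3.1575, so e_2 = (0.9597, -0.0384, -0.2783).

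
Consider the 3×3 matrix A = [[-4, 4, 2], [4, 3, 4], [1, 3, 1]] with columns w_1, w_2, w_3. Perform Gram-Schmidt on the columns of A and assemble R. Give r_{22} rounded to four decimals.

r_{22} = 5.8284

w_1 = (-4, 4, 1); ‖w_1‖ = 5.7446, so e_1 = (-0.6963, 0.6963, 0.1741).
e_1·w_2 = (-0.6963)·4 + 0.6963·3 + 0.1741·3 = -0.1741.
u_2 = w_2 + 0.1741·e_1 = (3.8788, 3.1212, 3.0303).
r_{22} = ‖u_2‖ = 5.8284.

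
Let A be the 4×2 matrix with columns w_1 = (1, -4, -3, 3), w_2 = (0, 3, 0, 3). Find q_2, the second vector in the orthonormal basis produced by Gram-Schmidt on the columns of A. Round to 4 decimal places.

w_1 = (1, -4, -3, 3); ‖w_1‖ = 5.9161, so q_1 = (0.1690, -0.6761, -0.5071, 0.5071).
q_1·w_2 = 0.1690·0 + (-0.6761)·3 + (-0.5071)·0 + 0.5071·3 = -0.5071.
u_2 = w_2 + 0.5071·q_1 = (0.0857, 2.6571, -0.2571, 3.2571).
‖u_2‖ = 4.2122, so q_2 = (0.0203, 0.6308, -0.0610, 0.7733).

q_2 = (0.0203, 0.6308, -0.0610, 0.7733)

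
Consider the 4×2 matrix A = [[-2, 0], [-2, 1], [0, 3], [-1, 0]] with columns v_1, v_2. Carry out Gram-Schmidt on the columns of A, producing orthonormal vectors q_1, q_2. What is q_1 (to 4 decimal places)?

v_1 = (-2, -2, 0, -1); ‖v_1‖ = 3.0000, so q_1 = (-0.6667, -0.6667, 0.0000, -0.3333).

q_1 = (-0.6667, -0.6667, 0.0000, -0.3333)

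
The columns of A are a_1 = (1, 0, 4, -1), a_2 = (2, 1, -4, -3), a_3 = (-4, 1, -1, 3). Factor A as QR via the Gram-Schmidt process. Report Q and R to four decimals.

e_1 = a_1/‖a_1‖ = (1, 0, 4, -1)/4.2426 = (0.2357, 0.0000, 0.9428, -0.2357).
r_{12} = e_1·a_2 = -2.5927.
u_2 = a_2 + 2.5927·e_1 = (2.6111, 1.0000, -1.5556, -3.6111).
‖u_2‖ = 4.8247, so e_2 = (0.5412, 0.2073, -0.3224, -0.7485).
r_{13} = e_1·a_3 = -2.5927; r_{23} = e_2·a_3 = -3.8805.
u_3 = a_3 + 2.5927·e_1 + 3.8805·e_2 = (-1.2888, 1.8043, 0.1933, -0.5155).
‖u_3‖ = 2.2846, so e_3 = (-0.5641, 0.7898, 0.0846, -0.2256).

Q = [[0.2357, 0.5412, -0.5641], [0.0000, 0.2073, 0.7898], [0.9428, -0.3224, 0.0846], [-0.2357, -0.7485, -0.2256]], R = [[4.2426, -2.5927, -2.5927], [0.0000, 4.8247, -3.8805], [0.0000, 0.0000, 2.2846]]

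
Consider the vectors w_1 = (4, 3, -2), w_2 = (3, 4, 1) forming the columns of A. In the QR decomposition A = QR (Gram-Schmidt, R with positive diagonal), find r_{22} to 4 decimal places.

w_1 = (4, 3, -2); ‖w_1‖ = 5.3852, so e_1 = (0.7428, 0.5571, -0.3714).
e_1·w_2 = 0.7428·3 + 0.5571·4 + (-0.3714)·1 = 4.0853.
u_2 = w_2 − 4.0853·e_1 = (-0.0345, 1.7241, 2.5172).
r_{22} = ‖u_2‖ = 3.0513.

r_{22} = 3.0513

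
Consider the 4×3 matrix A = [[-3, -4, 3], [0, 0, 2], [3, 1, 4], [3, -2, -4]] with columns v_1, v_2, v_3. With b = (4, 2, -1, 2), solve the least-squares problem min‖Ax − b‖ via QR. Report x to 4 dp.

x = (0.0375, -1.0161, 0.0964)

v_1 = (-3, 0, 3, 3); ‖v_1‖ = 5.1962, so q_1 = (-0.5774, 0.0000, 0.5774, 0.5774).
q_1·v_2 = (-0.5774)·(-4) + 0.0000·0 + 0.5774·1 + 0.5774·(-2) = 1.7321.
u_2 = v_2 − 1.7321·q_1 = (-3.0000, 0.0000, 0.0000, -3.0000).
‖u_2‖ = 4.2426, so q_2 = (-0.7071, 0.0000, 0.0000, -0.7071).
q_1·v_3 = (-0.5774)·3 + 0.0000·2 + 0.5774·4 + 0.5774·(-4) = -1.7321; q_2·v_3 = (-0.7071)·3 + 0.0000·2 + 0.0000·4 + (-0.7071)·(-4) = 0.7071.
u_3 = v_3 + 1.7321·q_1 − 0.7071·q_2 = (2.5000, 2.0000, 5.0000, -2.5000).
‖u_3‖ = 6.4420, so q_3 = (0.3881, 0.3105, 0.7762, -0.3881).
Qᵀb = (-1.7321, -4.2426, 0.6209).
Back-substitute: x_3 = 0.6209/6.4420 = 0.0964.
x_2 = (-4.2426 − 0.7071·0.0964)/4.2426 = -1.0161.
x_1 = (-1.7321 − 1.7321·(-1.0161) + 1.7321·0.0964)/5.1962 = 0.0375.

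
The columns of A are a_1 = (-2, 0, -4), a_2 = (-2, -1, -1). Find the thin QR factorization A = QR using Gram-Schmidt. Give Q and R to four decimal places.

a_1 = (-2, 0, -4); ‖a_1‖ = 4.4721, so q_1 = (-0.4472, 0.0000, -0.8944).
q_1·a_2 = (-0.4472)·(-2) + 0.0000·(-1) + (-0.8944)·(-1) = 1.7889.
u_2 = a_2 − 1.7889·q_1 = (-1.2000, -1.0000, 0.6000).
‖u_2‖ = 1.6733, so q_2 = (-0.7171, -0.5976, 0.3586).

Q = [[-0.4472, -0.7171], [0.0000, -0.5976], [-0.8944, 0.3586]], R = [[4.4721, 1.7889], [0.0000, 1.6733]]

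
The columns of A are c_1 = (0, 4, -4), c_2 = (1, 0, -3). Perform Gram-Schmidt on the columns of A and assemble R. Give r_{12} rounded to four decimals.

c_1 = (0, 4, -4); ‖c_1‖ = 5.6569, so q_1 = (0.0000, 0.7071, -0.7071).
r_{12} = q_1·c_2 = 2.1213.

r_{12} = 2.1213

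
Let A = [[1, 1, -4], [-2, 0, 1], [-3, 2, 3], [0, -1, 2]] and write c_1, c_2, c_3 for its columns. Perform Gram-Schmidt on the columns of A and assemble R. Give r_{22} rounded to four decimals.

r_{22} = 2.0529

e_1 = c_1/‖c_1‖ = (1, -2, -3, 0)/3.7417 = (0.2673, -0.5345, -0.8018, 0.0000).
r_{12} = e_1·c_2 = -1.3363.
u_2 = c_2 + 1.3363·e_1 = (1.3571, -0.7143, 0.9286, -1.0000).
r_{22} = ‖u_2‖ = 2.0529.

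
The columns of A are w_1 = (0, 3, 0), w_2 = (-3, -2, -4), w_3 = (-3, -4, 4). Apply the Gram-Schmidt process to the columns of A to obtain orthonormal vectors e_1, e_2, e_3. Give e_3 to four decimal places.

e_3 = (-0.8000, 0.0000, 0.6000)

w_1 = (0, 3, 0); ‖w_1‖ = 3.0000, so e_1 = (0.0000, 1.0000, 0.0000).
e_1·w_2 = 0.0000·(-3) + 1.0000·(-2) + 0.0000·(-4) = -2.0000.
u_2 = w_2 + 2.0000·e_1 = (-3.0000, 0.0000, -4.0000).
‖u_2‖ = 5.0000, so e_2 = (-0.6000, 0.0000, -0.8000).
e_1·w_3 = 0.0000·(-3) + 1.0000·(-4) + 0.0000·4 = -4.0000; e_2·w_3 = (-0.6000)·(-3) + 0.0000·(-4) + (-0.8000)·4 = -1.4000.
u_3 = w_3 + 4.0000·e_1 + 1.4000·e_2 = (-3.8400, 0.0000, 2.8800).
‖u_3‖ = 4.8000, so e_3 = (-0.8000, 0.0000, 0.6000).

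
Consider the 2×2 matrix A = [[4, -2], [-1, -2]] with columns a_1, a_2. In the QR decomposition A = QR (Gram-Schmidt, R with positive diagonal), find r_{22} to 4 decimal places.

a_1 = (4, -1); ‖a_1‖ = 4.1231, so e_1 = (0.9701, -0.2425).
e_1·a_2 = 0.9701·(-2) + (-0.2425)·(-2) = -1.4552.
u_2 = a_2 + 1.4552·e_1 = (-0.5882, -2.3529).
r_{22} = ‖u_2‖ = 2.4254.

r_{22} = 2.4254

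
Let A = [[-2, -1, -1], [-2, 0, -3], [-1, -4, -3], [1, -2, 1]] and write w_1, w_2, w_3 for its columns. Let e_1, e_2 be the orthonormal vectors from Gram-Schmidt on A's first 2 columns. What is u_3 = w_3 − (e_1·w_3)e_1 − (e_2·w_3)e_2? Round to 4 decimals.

u_3 = (1.4639, -0.8557, -0.6495, 0.5670)

w_1 = (-2, -2, -1, 1); ‖w_1‖ = 3.1623, so e_1 = (-0.6325, -0.6325, -0.3162, 0.3162).
e_1·w_2 = (-0.6325)·(-1) + (-0.6325)·0 + (-0.3162)·(-4) + 0.3162·(-2) = 1.2649.
u_2 = w_2 − 1.2649·e_1 = (-0.2000, 0.8000, -3.6000, -2.4000).
‖u_2‖ = 4.4045, so e_2 = (-0.0454, 0.1816, -0.8173, -0.5449).
e_1·w_3 = (-0.6325)·(-1) + (-0.6325)·(-3) + (-0.3162)·(-3) + 0.3162·1 = 3.7947; e_2·w_3 = (-0.0454)·(-1) + 0.1816·(-3) + (-0.8173)·(-3) + (-0.5449)·1 = 1.4076.
u_3 = w_3 − 3.7947·e_1 − 1.4076·e_2 = (1.4639, -0.8557, -0.6495, 0.5670).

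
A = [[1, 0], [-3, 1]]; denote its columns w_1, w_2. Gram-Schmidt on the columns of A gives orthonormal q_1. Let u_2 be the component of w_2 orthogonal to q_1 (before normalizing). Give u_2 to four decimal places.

u_2 = (0.3000, 0.1000)

w_1 = (1, -3); ‖w_1‖ = 3.1623, so q_1 = (0.3162, -0.9487).
q_1·w_2 = 0.3162·0 + (-0.9487)·1 = -0.9487.
u_2 = w_2 + 0.9487·q_1 = (0.3000, 0.1000).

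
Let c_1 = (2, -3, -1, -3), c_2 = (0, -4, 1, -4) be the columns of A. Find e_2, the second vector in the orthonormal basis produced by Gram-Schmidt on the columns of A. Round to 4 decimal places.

e_2 = (-0.6325, -0.3162, 0.6325, -0.3162)

e_1 = c_1/‖c_1‖ = (2, -3, -1, -3)/4.7958 = (0.4170, -0.6255, -0.2085, -0.6255).
r_{12} = e_1·c_2 = 4.7958.
u_2 = c_2 − 4.7958·e_1 = (-2.0000, -1.0000, 2.0000, -1.0000).
‖u_2‖ = 3.1623, so e_2 = (-0.6325, -0.3162, 0.6325, -0.3162).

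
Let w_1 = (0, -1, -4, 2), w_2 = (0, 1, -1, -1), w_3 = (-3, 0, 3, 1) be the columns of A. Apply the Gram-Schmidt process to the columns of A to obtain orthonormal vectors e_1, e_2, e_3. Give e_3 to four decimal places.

e_1 = w_1/‖w_1‖ = (0, -1, -4, 2)/4.5826 = (0.0000, -0.2182, -0.8729, 0.4364).
r_{12} = e_1·w_2 = 0.2182.
u_2 = w_2 − 0.2182·e_1 = (0.0000, 1.0476, -0.8095, -1.0952).
‖u_2‖ = 1.7182, so e_2 = (0.0000, 0.6097, -0.4711, -0.6374).
r_{13} = e_1·w_3 = -2.1822; r_{23} = e_2·w_3 = -2.0508.
u_3 = w_3 + 2.1822·e_1 + 2.0508·e_2 = (-3.0000, 0.7742, 0.1290, 0.6452).
‖u_3‖ = 3.1674, so e_3 = (-0.9472, 0.2444, 0.0407, 0.2037).

e_3 = (-0.9472, 0.2444, 0.0407, 0.2037)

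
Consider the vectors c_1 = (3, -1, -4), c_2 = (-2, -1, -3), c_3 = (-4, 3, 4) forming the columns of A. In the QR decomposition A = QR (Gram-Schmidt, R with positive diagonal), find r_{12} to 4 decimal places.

r_{12} = 1.3728

e_1 = c_1/‖c_1‖ = (3, -1, -4)/5.0990 = (0.5883, -0.1961, -0.7845).
r_{12} = e_1·c_2 = 1.3728.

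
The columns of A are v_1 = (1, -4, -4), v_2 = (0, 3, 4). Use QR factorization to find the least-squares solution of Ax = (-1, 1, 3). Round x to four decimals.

x = (-0.1220, 0.4634)

v_1 = (1, -4, -4); ‖v_1‖ = 5.7446, so q_1 = (0.1741, -0.6963, -0.6963).
q_1·v_2 = 0.1741·0 + (-0.6963)·3 + (-0.6963)·4 = -4.8742.
u_2 = v_2 + 4.8742·q_1 = (0.8485, -0.3939, 0.6061).
‖u_2‖ = 1.1146, so q_2 = (0.7612, -0.3534, 0.5437).
Qᵀb = (-2.9593, 0.5165).
Back-substitute: x_2 = 0.5165/1.1146 = 0.4634.
x_1 = (-2.9593 + 4.8742·0.4634)/5.7446 = -0.1220.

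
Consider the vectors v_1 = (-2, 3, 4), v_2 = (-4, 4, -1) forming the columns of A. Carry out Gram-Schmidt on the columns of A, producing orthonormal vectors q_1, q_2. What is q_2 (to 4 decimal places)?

q_2 = (-0.5891, 0.4769, -0.6523)

v_1 = (-2, 3, 4); ‖v_1‖ = 5.3852, so q_1 = (-0.3714, 0.5571, 0.7428).
q_1·v_2 = (-0.3714)·(-4) + 0.5571·4 + 0.7428·(-1) = 2.9711.
u_2 = v_2 − 2.9711·q_1 = (-2.8966, 2.3448, -3.2069).
‖u_2‖ = 4.9165, so q_2 = (-0.5891, 0.4769, -0.6523).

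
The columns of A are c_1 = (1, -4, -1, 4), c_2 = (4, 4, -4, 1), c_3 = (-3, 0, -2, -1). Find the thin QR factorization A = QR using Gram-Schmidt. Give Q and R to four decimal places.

Q = [[0.1715, 0.5911, -0.6696], [-0.6860, 0.5066, -0.0512], [-0.1715, -0.5911, -0.7378], [0.6860, 0.2111, -0.0682]], R = [[5.8310, -0.6860, -0.8575], [0.0000, 6.9663, -0.8022], [0.0000, 0.0000, 3.5526]]

c_1 = (1, -4, -1, 4); ‖c_1‖ = 5.8310, so q_1 = (0.1715, -0.6860, -0.1715, 0.6860).
q_1·c_2 = 0.1715·4 + (-0.6860)·4 + (-0.1715)·(-4) + 0.6860·1 = -0.6860.
u_2 = c_2 + 0.6860·q_1 = (4.1176, 3.5294, -4.1176, 1.4706).
‖u_2‖ = 6.9663, so q_2 = (0.5911, 0.5066, -0.5911, 0.2111).
q_1·c_3 = 0.1715·(-3) + (-0.6860)·0 + (-0.1715)·(-2) + 0.6860·(-1) = -0.8575; q_2·c_3 = 0.5911·(-3) + 0.5066·0 + (-0.5911)·(-2) + 0.2111·(-1) = -0.8022.
u_3 = c_3 + 0.8575·q_1 + 0.8022·q_2 = (-2.3788, -0.1818, -2.6212, -0.2424).
‖u_3‖ = 3.5526, so q_3 = (-0.6696, -0.0512, -0.7378, -0.0682).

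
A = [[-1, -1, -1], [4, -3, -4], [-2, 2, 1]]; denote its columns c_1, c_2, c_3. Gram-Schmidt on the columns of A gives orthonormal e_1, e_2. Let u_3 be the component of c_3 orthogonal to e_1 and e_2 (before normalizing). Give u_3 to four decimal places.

u_3 = (-0.3188, -0.6377, -1.1159)

e_1 = c_1/‖c_1‖ = (-1, 4, -2)/4.5826 = (-0.2182, 0.8729, -0.4364).
r_{12} = e_1·c_2 = -3.2733.
u_2 = c_2 + 3.2733·e_1 = (-1.7143, -0.1429, 0.5714).
‖u_2‖ = 1.8127, so e_2 = (-0.9457, -0.0788, 0.3152).
r_{13} = e_1·c_3 = -3.7097; r_{23} = e_2·c_3 = 1.5762.
u_3 = c_3 + 3.7097·e_1 − 1.5762·e_2 = (-0.3188, -0.6377, -1.1159).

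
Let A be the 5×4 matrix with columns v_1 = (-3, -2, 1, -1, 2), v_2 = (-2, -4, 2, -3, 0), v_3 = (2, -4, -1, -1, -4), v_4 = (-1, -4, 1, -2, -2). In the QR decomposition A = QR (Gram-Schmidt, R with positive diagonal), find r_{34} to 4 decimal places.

q_1 = v_1/‖v_1‖ = (-3, -2, 1, -1, 2)/4.3589 = (-0.6882, -0.4588, 0.2294, -0.2294, 0.4588).
r_{12} = q_1·v_2 = 4.3589.
u_2 = v_2 − 4.3589·q_1 = (1.0000, -2.0000, 1.0000, -2.0000, -2.0000).
‖u_2‖ = 3.7417, so q_2 = (0.2673, -0.5345, 0.2673, -0.5345, -0.5345).
r_{13} = q_1·v_3 = -1.3765; r_{23} = q_2·v_3 = 5.0780.
u_3 = v_3 + 1.3765·q_1 − 5.0780·q_2 = (-0.3045, -1.9173, -2.0414, 1.3985, -0.6541).
‖u_3‖ = 3.2124, so q_3 = (-0.0948, -0.5968, -0.6355, 0.4353, -0.2036).
r_{34} = q_3·v_4 = 1.3833.

r_{34} = 1.3833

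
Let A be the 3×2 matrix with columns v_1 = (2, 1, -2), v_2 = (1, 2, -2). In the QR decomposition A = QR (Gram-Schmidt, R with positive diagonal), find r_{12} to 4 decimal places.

r_{12} = 2.6667

v_1 = (2, 1, -2); ‖v_1‖ = 3.0000, so q_1 = (0.6667, 0.3333, -0.6667).
r_{12} = q_1·v_2 = 2.6667.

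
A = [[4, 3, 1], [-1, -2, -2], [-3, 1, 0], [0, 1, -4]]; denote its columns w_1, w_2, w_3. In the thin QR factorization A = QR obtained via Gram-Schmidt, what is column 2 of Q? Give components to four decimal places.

q_2 = (0.4066, -0.4903, 0.7055, 0.3109)

w_1 = (4, -1, -3, 0); ‖w_1‖ = 5.0990, so q_1 = (0.7845, -0.1961, -0.5883, 0.0000).
q_1·w_2 = 0.7845·3 + (-0.1961)·(-2) + (-0.5883)·1 + 0.0000·1 = 2.1573.
u_2 = w_2 − 2.1573·q_1 = (1.3077, -1.5769, 2.2692, 1.0000).
‖u_2‖ = 3.2165, so q_2 = (0.4066, -0.4903, 0.7055, 0.3109).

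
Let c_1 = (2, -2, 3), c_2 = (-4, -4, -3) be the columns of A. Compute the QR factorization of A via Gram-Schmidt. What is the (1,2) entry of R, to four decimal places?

r_{12} = -2.1828

q_1 = c_1/‖c_1‖ = (2, -2, 3)/4.1231 = (0.4851, -0.4851, 0.7276).
r_{12} = q_1·c_2 = -2.1828.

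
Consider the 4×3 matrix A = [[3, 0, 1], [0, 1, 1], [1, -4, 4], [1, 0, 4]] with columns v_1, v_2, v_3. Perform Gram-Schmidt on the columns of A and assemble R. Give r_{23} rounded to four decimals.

v_1 = (3, 0, 1, 1); ‖v_1‖ = 3.3166, so e_1 = (0.9045, 0.0000, 0.3015, 0.3015).
e_1·v_2 = 0.9045·0 + 0.0000·1 + 0.3015·(-4) + 0.3015·0 = -1.2060.
u_2 = v_2 + 1.2060·e_1 = (1.0909, 1.0000, -3.6364, 0.3636).
‖u_2‖ = 3.9428, so e_2 = (0.2767, 0.2536, -0.9223, 0.0922).
r_{23} = e_2·v_3 = -2.7899.

r_{23} = -2.7899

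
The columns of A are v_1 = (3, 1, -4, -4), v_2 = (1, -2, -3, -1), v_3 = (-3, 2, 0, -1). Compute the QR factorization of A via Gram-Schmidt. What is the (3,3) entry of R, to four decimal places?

v_1 = (3, 1, -4, -4); ‖v_1‖ = 6.4807, so q_1 = (0.4629, 0.1543, -0.6172, -0.6172).
q_1·v_2 = 0.4629·1 + 0.1543·(-2) + (-0.6172)·(-3) + (-0.6172)·(-1) = 2.6232.
u_2 = v_2 − 2.6232·q_1 = (-0.2143, -2.4048, -1.3810, 0.6190).
‖u_2‖ = 2.8494, so q_2 = (-0.0752, -0.8440, -0.4846, 0.2173).
q_1·v_3 = 0.4629·(-3) + 0.1543·2 + (-0.6172)·0 + (-0.6172)·(-1) = -0.4629; q_2·v_3 = (-0.0752)·(-3) + (-0.8440)·2 + (-0.4846)·0 + 0.2173·(-1) = -1.6796.
u_3 = v_3 + 0.4629·q_1 + 1.6796·q_2 = (-2.9120, 0.6540, -1.0997, -0.9208).
r_{33} = ‖u_3‖ = 3.3113.

r_{33} = 3.3113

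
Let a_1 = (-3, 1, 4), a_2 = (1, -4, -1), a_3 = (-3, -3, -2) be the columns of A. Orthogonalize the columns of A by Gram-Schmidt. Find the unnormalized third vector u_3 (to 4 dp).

a_1 = (-3, 1, 4); ‖a_1‖ = 5.0990, so e_1 = (-0.5883, 0.1961, 0.7845).
e_1·a_2 = (-0.5883)·1 + 0.1961·(-4) + 0.7845·(-1) = -2.1573.
u_2 = a_2 + 2.1573·e_1 = (-0.2692, -3.5769, 0.6923).
‖u_2‖ = 3.6532, so e_2 = (-0.0737, -0.9791, 0.1895).
e_1·a_3 = (-0.5883)·(-3) + 0.1961·(-3) + 0.7845·(-2) = -0.3922; e_2·a_3 = (-0.0737)·(-3) + (-0.9791)·(-3) + 0.1895·(-2) = 2.7794.
u_3 = a_3 + 0.3922·e_1 − 2.7794·e_2 = (-3.0259, -0.2017, -2.2190).

u_3 = (-3.0259, -0.2017, -2.2190)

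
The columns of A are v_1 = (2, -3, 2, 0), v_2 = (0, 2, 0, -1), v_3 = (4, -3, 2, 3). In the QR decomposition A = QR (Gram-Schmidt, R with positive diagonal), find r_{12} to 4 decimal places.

q_1 = v_1/‖v_1‖ = (2, -3, 2, 0)/4.1231 = (0.4851, -0.7276, 0.4851, 0.0000).
r_{12} = q_1·v_2 = -1.4552.

r_{12} = -1.4552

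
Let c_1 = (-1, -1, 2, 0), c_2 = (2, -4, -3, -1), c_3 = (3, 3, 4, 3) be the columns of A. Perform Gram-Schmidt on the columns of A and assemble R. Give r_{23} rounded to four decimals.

e_1 = c_1/‖c_1‖ = (-1, -1, 2, 0)/2.4495 = (-0.4082, -0.4082, 0.8165, 0.0000).
r_{12} = e_1·c_2 = -1.6330.
u_2 = c_2 + 1.6330·e_1 = (1.3333, -4.6667, -1.6667, -1.0000).
‖u_2‖ = 5.2281, so e_2 = (0.2550, -0.8926, -0.3188, -0.1913).
r_{23} = e_2·c_3 = -3.7617.

r_{23} = -3.7617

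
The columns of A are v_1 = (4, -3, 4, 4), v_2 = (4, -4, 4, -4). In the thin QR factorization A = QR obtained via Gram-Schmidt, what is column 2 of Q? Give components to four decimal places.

v_1 = (4, -3, 4, 4); ‖v_1‖ = 7.5498, so e_1 = (0.5298, -0.3974, 0.5298, 0.5298).
e_1·v_2 = 0.5298·4 + (-0.3974)·(-4) + 0.5298·4 + 0.5298·(-4) = 3.7087.
u_2 = v_2 − 3.7087·e_1 = (2.0351, -2.5263, 2.0351, -5.9649).
‖u_2‖ = 7.0884, so e_2 = (0.2871, -0.3564, 0.2871, -0.8415).

e_2 = (0.2871, -0.3564, 0.2871, -0.8415)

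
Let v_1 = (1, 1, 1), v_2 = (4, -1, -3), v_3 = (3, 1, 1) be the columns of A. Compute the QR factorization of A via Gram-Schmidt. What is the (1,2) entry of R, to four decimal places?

r_{12} = 0.0000

v_1 = (1, 1, 1); ‖v_1‖ = 1.7321, so e_1 = (0.5774, 0.5774, 0.5774).
r_{12} = e_1·v_2 = 0.0000.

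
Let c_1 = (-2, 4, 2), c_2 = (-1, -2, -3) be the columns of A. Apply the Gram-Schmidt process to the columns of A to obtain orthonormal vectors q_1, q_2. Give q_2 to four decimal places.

q_2 = (-0.7071, 0.0000, -0.7071)

q_1 = c_1/‖c_1‖ = (-2, 4, 2)/4.8990 = (-0.4082, 0.8165, 0.4082).
r_{12} = q_1·c_2 = -2.4495.
u_2 = c_2 + 2.4495·q_1 = (-2.0000, 0.0000, -2.0000).
‖u_2‖ = 2.8284, so q_2 = (-0.7071, 0.0000, -0.7071).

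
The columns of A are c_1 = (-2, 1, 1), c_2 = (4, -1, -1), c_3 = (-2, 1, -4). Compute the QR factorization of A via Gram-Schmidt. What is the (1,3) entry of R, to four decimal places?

e_1 = c_1/‖c_1‖ = (-2, 1, 1)/2.4495 = (-0.8165, 0.4082, 0.4082).
r_{13} = e_1·c_3 = 0.4082.

r_{13} = 0.4082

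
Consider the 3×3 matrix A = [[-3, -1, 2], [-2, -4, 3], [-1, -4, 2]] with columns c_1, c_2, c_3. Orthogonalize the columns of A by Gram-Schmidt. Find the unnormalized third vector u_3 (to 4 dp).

u_3 = (-0.0844, 0.2321, -0.2110)

c_1 = (-3, -2, -1); ‖c_1‖ = 3.7417, so q_1 = (-0.8018, -0.5345, -0.2673).
q_1·c_2 = (-0.8018)·(-1) + (-0.5345)·(-4) + (-0.2673)·(-4) = 4.0089.
u_2 = c_2 − 4.0089·q_1 = (2.2143, -1.8571, -2.9286).
‖u_2‖ = 4.1144, so q_2 = (0.5382, -0.4514, -0.7118).
q_1·c_3 = (-0.8018)·2 + (-0.5345)·3 + (-0.2673)·2 = -3.7417; q_2·c_3 = 0.5382·2 + (-0.4514)·3 + (-0.7118)·2 = -1.7013.
u_3 = c_3 + 3.7417·q_1 + 1.7013·q_2 = (-0.0844, 0.2321, -0.2110).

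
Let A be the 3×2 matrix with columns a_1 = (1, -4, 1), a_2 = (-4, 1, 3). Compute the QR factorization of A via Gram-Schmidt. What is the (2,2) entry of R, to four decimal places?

r_{22} = 4.9610

a_1 = (1, -4, 1); ‖a_1‖ = 4.2426, so e_1 = (0.2357, -0.9428, 0.2357).
e_1·a_2 = 0.2357·(-4) + (-0.9428)·1 + 0.2357·3 = -1.1785.
u_2 = a_2 + 1.1785·e_1 = (-3.7222, -0.1111, 3.2778).
r_{22} = ‖u_2‖ = 4.9610.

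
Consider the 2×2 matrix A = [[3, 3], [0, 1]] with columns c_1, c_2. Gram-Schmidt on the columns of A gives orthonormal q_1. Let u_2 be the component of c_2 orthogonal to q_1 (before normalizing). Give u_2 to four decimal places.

u_2 = (0.0000, 1.0000)

c_1 = (3, 0); ‖c_1‖ = 3.0000, so q_1 = (1.0000, 0.0000).
q_1·c_2 = 1.0000·3 + 0.0000·1 = 3.0000.
u_2 = c_2 − 3.0000·q_1 = (0.0000, 1.0000).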